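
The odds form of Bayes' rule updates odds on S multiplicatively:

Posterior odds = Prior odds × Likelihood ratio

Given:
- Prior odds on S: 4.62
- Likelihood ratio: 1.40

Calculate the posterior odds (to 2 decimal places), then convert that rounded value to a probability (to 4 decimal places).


Step 1: Calculate posterior odds
Posterior odds = Prior odds × LR
               = 4.62 × 1.40
               = 6.47

Step 2: Convert to probability
P(S|E) = Posterior odds / (1 + Posterior odds)
       = 6.47 / (1 + 6.47)
       = 6.47 / 7.47
       = 0.8661

The evidence increased P(S) from 0.8221 to 0.8661.


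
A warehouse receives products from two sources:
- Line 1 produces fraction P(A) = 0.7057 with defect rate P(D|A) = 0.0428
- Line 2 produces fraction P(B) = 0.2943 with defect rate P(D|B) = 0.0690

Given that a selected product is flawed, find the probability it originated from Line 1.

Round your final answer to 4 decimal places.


Let A = from Line 1, D = flawed

Given:
- P(A) = 0.7057, P(B) = 0.2943
- P(D|A) = 0.0428, P(D|B) = 0.0690

Step 1: Find P(D)
P(D) = P(D|A)P(A) + P(D|B)P(B)
     = 0.0428 × 0.7057 + 0.0690 × 0.2943
     = 0.03020396 + 0.02030670
     = 0.05051066

Step 2: Apply Bayes' theorem
P(A|D) = P(D|A)P(A) / P(D)
       = 0.03020396 / 0.05051066
       = 0.5980


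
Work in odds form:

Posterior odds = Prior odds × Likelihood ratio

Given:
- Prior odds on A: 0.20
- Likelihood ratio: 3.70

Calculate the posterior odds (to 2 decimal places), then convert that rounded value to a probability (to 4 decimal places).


Step 1: Calculate posterior odds
Posterior odds = Prior odds × LR
               = 0.20 × 3.70
               = 0.74

Step 2: Convert to probability
P(A|E) = Posterior odds / (1 + Posterior odds)
       = 0.74 / (1 + 0.74)
       = 0.74 / 1.74
       = 0.4253

The evidence increased P(A) from 0.1667 to 0.4253.


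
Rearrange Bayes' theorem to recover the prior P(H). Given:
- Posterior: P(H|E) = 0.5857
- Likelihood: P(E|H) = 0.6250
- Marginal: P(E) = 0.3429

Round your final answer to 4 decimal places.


From Bayes' theorem: P(H|E) = P(E|H) × P(H) / P(E)

Rearranging for P(H):
P(H) = P(H|E) × P(E) / P(E|H)
     = 0.5857 × 0.3429 / 0.6250
     = 0.20083653 / 0.6250
     = 0.3213


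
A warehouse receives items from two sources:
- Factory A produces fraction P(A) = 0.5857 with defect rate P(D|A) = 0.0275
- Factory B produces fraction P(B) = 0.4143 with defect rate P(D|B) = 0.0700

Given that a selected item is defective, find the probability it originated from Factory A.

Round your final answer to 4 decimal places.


Let A = from Factory A, D = defective

Given:
- P(A) = 0.5857, P(B) = 0.4143
- P(D|A) = 0.0275, P(D|B) = 0.0700

Step 1: Find P(D)
P(D) = P(D|A)P(A) + P(D|B)P(B)
     = 0.0275 × 0.5857 + 0.0700 × 0.4143
     = 0.01610675 + 0.02900100
     = 0.04510775

Step 2: Apply Bayes' theorem
P(A|D) = P(D|A)P(A) / P(D)
       = 0.01610675 / 0.04510775
       = 0.3571


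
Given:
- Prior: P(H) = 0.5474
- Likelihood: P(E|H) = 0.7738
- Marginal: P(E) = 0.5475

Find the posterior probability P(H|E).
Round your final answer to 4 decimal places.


Using Bayes' theorem:

P(H|E) = P(E|H) × P(H) / P(E)
       = 0.7738 × 0.5474 / 0.5475
       = 0.42357812 / 0.5475
       = 0.7737

The evidence strengthens our belief in H.
Prior: 0.5474 → Posterior: 0.7737


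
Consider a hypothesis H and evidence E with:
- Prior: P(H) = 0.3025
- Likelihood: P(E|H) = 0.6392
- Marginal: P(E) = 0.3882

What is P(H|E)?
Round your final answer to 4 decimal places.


Using Bayes' theorem:

P(H|E) = P(E|H) × P(H) / P(E)
       = 0.6392 × 0.3025 / 0.3882
       = 0.19335800 / 0.3882
       = 0.4981

The evidence strengthens our belief in H.
Prior: 0.3025 → Posterior: 0.4981


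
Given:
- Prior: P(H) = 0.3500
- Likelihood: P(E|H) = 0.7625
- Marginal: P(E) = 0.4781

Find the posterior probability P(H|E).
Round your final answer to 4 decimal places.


Using Bayes' theorem:

P(H|E) = P(E|H) × P(H) / P(E)
       = 0.7625 × 0.3500 / 0.4781
       = 0.26687500 / 0.4781
       = 0.5582

The evidence strengthens our belief in H.
Prior: 0.3500 → Posterior: 0.5582


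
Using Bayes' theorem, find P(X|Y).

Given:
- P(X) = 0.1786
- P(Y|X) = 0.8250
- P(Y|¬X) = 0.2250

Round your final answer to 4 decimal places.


Bayes' theorem: P(X|Y) = P(Y|X) × P(X) / P(Y)

Step 1: Calculate P(Y) using law of total probability
P(Y) = P(Y|X)P(X) + P(Y|¬X)P(¬X)
     = 0.8250 × 0.1786 + 0.2250 × 0.8214
     = 0.14734500 + 0.18481500
     = 0.33216000

Step 2: Apply Bayes' theorem
P(X|Y) = P(Y|X) × P(X) / P(Y)
       = 0.14734500 / 0.33216000
       = 0.4436


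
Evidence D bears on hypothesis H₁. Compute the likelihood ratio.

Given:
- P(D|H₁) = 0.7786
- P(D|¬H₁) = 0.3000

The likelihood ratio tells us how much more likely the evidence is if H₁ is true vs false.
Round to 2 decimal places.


Likelihood Ratio (LR) = P(D|H₁) / P(D|¬H₁)

LR = 0.7786 / 0.3000
   = 2.60

The evidence is 2.60 times more likely if H₁ is true than if H₁ is false.
LR > 1, so observing D raises the odds in favor of H₁.


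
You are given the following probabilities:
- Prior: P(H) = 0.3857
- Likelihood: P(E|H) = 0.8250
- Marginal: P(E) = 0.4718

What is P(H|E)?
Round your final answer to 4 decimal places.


Using Bayes' theorem:

P(H|E) = P(E|H) × P(H) / P(E)
       = 0.8250 × 0.3857 / 0.4718
       = 0.31820250 / 0.4718
       = 0.6744

The evidence strengthens our belief in H.
Prior: 0.3857 → Posterior: 0.6744


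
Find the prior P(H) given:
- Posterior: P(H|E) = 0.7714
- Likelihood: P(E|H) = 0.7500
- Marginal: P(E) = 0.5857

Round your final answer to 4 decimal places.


From Bayes' theorem: P(H|E) = P(E|H) × P(H) / P(E)

Rearranging for P(H):
P(H) = P(H|E) × P(E) / P(E|H)
     = 0.7714 × 0.5857 / 0.7500
     = 0.45180898 / 0.7500
     = 0.6024


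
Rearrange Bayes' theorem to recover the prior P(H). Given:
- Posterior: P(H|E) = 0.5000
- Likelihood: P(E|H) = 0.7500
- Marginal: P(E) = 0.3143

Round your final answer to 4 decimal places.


From Bayes' theorem: P(H|E) = P(E|H) × P(H) / P(E)

Rearranging for P(H):
P(H) = P(H|E) × P(E) / P(E|H)
     = 0.5000 × 0.3143 / 0.7500
     = 0.15715000 / 0.7500
     = 0.2095


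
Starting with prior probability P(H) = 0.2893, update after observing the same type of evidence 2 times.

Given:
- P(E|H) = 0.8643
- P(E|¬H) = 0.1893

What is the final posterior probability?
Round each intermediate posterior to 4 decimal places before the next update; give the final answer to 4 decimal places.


Sequential Bayesian updating:

Initial prior: P(H) = 0.2893

Update 1:
  P(E) = 0.8643 × 0.2893 + 0.1893 × 0.7107 = 0.25004199 + 0.13453551 = 0.38457750
  P(H|E) = 0.25004199 / 0.38457750 = 0.6502

Update 2:
  P(E) = 0.8643 × 0.6502 + 0.1893 × 0.3498 = 0.56196786 + 0.06621714 = 0.62818500
  P(H|E) = 0.56196786 / 0.62818500 = 0.8946

Final posterior: 0.8946


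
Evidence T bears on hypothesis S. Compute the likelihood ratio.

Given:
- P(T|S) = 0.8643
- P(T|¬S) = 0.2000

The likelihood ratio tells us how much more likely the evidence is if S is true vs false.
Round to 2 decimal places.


Likelihood Ratio (LR) = P(T|S) / P(T|¬S)

LR = 0.8643 / 0.2000
   = 4.32

The evidence is 4.32 times more likely if S is true than if S is false.
LR > 1, so observing T raises the odds in favor of S.


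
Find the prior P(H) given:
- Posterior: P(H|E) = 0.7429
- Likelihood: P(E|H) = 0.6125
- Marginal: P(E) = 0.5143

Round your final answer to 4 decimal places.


From Bayes' theorem: P(H|E) = P(E|H) × P(H) / P(E)

Rearranging for P(H):
P(H) = P(H|E) × P(E) / P(E|H)
     = 0.7429 × 0.5143 / 0.6125
     = 0.38207347 / 0.6125
     = 0.6238


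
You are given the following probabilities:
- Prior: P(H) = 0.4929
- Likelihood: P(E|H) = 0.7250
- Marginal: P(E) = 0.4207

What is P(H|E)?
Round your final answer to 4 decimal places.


Using Bayes' theorem:

P(H|E) = P(E|H) × P(H) / P(E)
       = 0.7250 × 0.4929 / 0.4207
       = 0.35735250 / 0.4207
       = 0.8494

The evidence strengthens our belief in H.
Prior: 0.4929 → Posterior: 0.8494


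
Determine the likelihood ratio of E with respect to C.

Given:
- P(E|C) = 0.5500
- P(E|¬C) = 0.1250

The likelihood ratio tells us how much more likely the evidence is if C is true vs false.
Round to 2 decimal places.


Likelihood Ratio (LR) = P(E|C) / P(E|¬C)

LR = 0.5500 / 0.1250
   = 4.40

The evidence is 4.40 times more likely if C is true than if C is false.
Because LR exceeds 1, E is evidence for C.


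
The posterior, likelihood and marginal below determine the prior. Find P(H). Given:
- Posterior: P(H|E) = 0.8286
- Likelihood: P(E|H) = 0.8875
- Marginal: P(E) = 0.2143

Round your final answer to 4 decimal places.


From Bayes' theorem: P(H|E) = P(E|H) × P(H) / P(E)

Rearranging for P(H):
P(H) = P(H|E) × P(E) / P(E|H)
     = 0.8286 × 0.2143 / 0.8875
     = 0.17756898 / 0.8875
     = 0.2001


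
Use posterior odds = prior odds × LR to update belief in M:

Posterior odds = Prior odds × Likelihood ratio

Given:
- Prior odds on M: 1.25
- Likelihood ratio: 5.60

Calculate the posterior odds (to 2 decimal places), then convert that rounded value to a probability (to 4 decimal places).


Step 1: Calculate posterior odds
Posterior odds = Prior odds × LR
               = 1.25 × 5.60
               = 7.00

Step 2: Convert to probability
P(M|E) = Posterior odds / (1 + Posterior odds)
       = 7.00 / (1 + 7.00)
       = 7.00 / 8.00
       = 0.8750

The evidence increased P(M) from 0.5556 to 0.8750.


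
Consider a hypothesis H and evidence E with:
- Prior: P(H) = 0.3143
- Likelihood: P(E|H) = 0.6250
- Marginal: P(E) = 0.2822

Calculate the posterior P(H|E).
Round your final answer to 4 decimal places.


Using Bayes' theorem:

P(H|E) = P(E|H) × P(H) / P(E)
       = 0.6250 × 0.3143 / 0.2822
       = 0.19643750 / 0.2822
       = 0.6961

The evidence strengthens our belief in H.
Prior: 0.3143 → Posterior: 0.6961


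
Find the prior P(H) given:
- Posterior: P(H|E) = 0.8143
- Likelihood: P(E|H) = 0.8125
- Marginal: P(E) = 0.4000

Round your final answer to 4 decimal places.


From Bayes' theorem: P(H|E) = P(E|H) × P(H) / P(E)

Rearranging for P(H):
P(H) = P(H|E) × P(E) / P(E|H)
     = 0.8143 × 0.4000 / 0.8125
     = 0.32572000 / 0.8125
     = 0.4009


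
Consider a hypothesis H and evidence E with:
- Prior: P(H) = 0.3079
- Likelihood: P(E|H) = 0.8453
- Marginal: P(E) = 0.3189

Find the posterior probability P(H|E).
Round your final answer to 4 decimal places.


Using Bayes' theorem:

P(H|E) = P(E|H) × P(H) / P(E)
       = 0.8453 × 0.3079 / 0.3189
       = 0.26026787 / 0.3189
       = 0.8161

The evidence strengthens our belief in H.
Prior: 0.3079 → Posterior: 0.8161


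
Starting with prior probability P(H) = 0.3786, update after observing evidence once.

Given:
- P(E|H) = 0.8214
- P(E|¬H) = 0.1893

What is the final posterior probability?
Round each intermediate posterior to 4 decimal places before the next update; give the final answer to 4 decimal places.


Sequential Bayesian updating:

Initial prior: P(H) = 0.3786

Update 1:
  P(E) = 0.8214 × 0.3786 + 0.1893 × 0.6214 = 0.31098204 + 0.11763102 = 0.42861306
  P(H|E) = 0.31098204 / 0.42861306 = 0.7256

Final posterior: 0.7256


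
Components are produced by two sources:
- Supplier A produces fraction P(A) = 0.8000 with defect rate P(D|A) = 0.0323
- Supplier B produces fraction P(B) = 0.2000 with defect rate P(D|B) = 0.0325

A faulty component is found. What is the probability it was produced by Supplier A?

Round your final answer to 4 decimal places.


Let A = from Supplier A, D = faulty

Given:
- P(A) = 0.8000, P(B) = 0.2000
- P(D|A) = 0.0323, P(D|B) = 0.0325

Step 1: Find P(D)
P(D) = P(D|A)P(A) + P(D|B)P(B)
     = 0.0323 × 0.8000 + 0.0325 × 0.2000
     = 0.02584000 + 0.00650000
     = 0.03234000

Step 2: Apply Bayes' theorem
P(A|D) = P(D|A)P(A) / P(D)
       = 0.02584000 / 0.03234000
       = 0.7990


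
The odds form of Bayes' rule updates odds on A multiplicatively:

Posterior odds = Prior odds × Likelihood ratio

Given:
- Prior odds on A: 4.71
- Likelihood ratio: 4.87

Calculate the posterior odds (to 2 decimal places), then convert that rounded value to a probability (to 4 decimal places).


Step 1: Calculate posterior odds
Posterior odds = Prior odds × LR
               = 4.71 × 4.87
               = 22.94

Step 2: Convert to probability
P(A|E) = Posterior odds / (1 + Posterior odds)
       = 22.94 / (1 + 22.94)
       = 22.94 / 23.94
       = 0.9582

The evidence increased P(A) from 0.8249 to 0.9582.


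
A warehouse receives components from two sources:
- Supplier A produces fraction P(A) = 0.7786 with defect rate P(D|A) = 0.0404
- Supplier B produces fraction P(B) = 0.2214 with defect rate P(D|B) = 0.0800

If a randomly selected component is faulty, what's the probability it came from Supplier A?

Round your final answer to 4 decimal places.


Let A = from Supplier A, D = faulty

Given:
- P(A) = 0.7786, P(B) = 0.2214
- P(D|A) = 0.0404, P(D|B) = 0.0800

Step 1: Find P(D)
P(D) = P(D|A)P(A) + P(D|B)P(B)
     = 0.0404 × 0.7786 + 0.0800 × 0.2214
     = 0.03145544 + 0.01771200
     = 0.04916744

Step 2: Apply Bayes' theorem
P(A|D) = P(D|A)P(A) / P(D)
       = 0.03145544 / 0.04916744
       = 0.6398


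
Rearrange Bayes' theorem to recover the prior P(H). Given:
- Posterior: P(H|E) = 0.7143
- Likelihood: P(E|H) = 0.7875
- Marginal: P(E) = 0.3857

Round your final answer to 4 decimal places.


From Bayes' theorem: P(H|E) = P(E|H) × P(H) / P(E)

Rearranging for P(H):
P(H) = P(H|E) × P(E) / P(E|H)
     = 0.7143 × 0.3857 / 0.7875
     = 0.27550551 / 0.7875
     = 0.3498


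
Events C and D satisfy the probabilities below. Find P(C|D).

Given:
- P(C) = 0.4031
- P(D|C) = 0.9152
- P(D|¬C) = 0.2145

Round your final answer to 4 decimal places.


Bayes' theorem: P(C|D) = P(D|C) × P(C) / P(D)

Step 1: Calculate P(D) using law of total probability
P(D) = P(D|C)P(C) + P(D|¬C)P(¬C)
     = 0.9152 × 0.4031 + 0.2145 × 0.5969
     = 0.36891712 + 0.12803505
     = 0.49695217

Step 2: Apply Bayes' theorem
P(C|D) = P(D|C) × P(C) / P(D)
       = 0.36891712 / 0.49695217
       = 0.7424


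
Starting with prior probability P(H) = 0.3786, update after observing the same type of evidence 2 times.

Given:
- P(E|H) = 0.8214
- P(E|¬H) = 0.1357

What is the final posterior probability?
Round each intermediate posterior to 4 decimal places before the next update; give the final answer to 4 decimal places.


Sequential Bayesian updating:

Initial prior: P(H) = 0.3786

Update 1:
  P(E) = 0.8214 × 0.3786 + 0.1357 × 0.6214 = 0.31098204 + 0.08432398 = 0.39530602
  P(H|E) = 0.31098204 / 0.39530602 = 0.7867

Update 2:
  P(E) = 0.8214 × 0.7867 + 0.1357 × 0.2133 = 0.64619538 + 0.02894481 = 0.67514019
  P(H|E) = 0.64619538 / 0.67514019 = 0.9571

Final posterior: 0.9571


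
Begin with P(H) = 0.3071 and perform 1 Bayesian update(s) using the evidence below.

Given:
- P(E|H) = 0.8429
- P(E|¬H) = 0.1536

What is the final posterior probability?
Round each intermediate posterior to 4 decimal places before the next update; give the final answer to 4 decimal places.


Sequential Bayesian updating:

Initial prior: P(H) = 0.3071

Update 1:
  P(E) = 0.8429 × 0.3071 + 0.1536 × 0.6929 = 0.25885459 + 0.10642944 = 0.36528403
  P(H|E) = 0.25885459 / 0.36528403 = 0.7086

Final posterior: 0.7086


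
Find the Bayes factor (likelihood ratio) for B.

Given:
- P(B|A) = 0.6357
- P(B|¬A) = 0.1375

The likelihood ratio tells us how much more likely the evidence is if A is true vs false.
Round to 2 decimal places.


Likelihood Ratio (LR) = P(B|A) / P(B|¬A)

LR = 0.6357 / 0.1375
   = 4.62

The evidence is 4.62 times more likely if A is true than if A is false.
Because LR exceeds 1, B is evidence for A.


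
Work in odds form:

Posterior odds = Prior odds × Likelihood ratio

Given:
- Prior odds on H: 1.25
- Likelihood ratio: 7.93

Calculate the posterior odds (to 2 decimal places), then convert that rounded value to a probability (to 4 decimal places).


Step 1: Calculate posterior odds
Posterior odds = Prior odds × LR
               = 1.25 × 7.93
               = 9.91

Step 2: Convert to probability
P(H|E) = Posterior odds / (1 + Posterior odds)
       = 9.91 / (1 + 9.91)
       = 9.91 / 10.91
       = 0.9083

The evidence increased P(H) from 0.5556 to 0.9083.


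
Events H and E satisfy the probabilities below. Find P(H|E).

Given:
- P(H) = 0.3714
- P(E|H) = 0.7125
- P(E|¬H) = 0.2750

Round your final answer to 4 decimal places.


Bayes' theorem: P(H|E) = P(E|H) × P(H) / P(E)

Step 1: Calculate P(E) using law of total probability
P(E) = P(E|H)P(H) + P(E|¬H)P(¬H)
     = 0.7125 × 0.3714 + 0.2750 × 0.6286
     = 0.26462250 + 0.17286500
     = 0.43748750

Step 2: Apply Bayes' theorem
P(H|E) = P(E|H) × P(H) / P(E)
       = 0.26462250 / 0.43748750
       = 0.6049


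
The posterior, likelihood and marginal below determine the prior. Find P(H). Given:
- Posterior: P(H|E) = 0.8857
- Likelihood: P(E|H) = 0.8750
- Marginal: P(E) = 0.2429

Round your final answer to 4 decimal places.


From Bayes' theorem: P(H|E) = P(E|H) × P(H) / P(E)

Rearranging for P(H):
P(H) = P(H|E) × P(E) / P(E|H)
     = 0.8857 × 0.2429 / 0.8750
     = 0.21513653 / 0.8750
     = 0.2459


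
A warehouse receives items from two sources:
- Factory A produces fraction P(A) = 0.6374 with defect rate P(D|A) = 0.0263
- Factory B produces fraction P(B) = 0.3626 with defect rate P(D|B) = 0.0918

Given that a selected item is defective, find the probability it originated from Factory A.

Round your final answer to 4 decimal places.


Let A = from Factory A, D = defective

Given:
- P(A) = 0.6374, P(B) = 0.3626
- P(D|A) = 0.0263, P(D|B) = 0.0918

Step 1: Find P(D)
P(D) = P(D|A)P(A) + P(D|B)P(B)
     = 0.0263 × 0.6374 + 0.0918 × 0.3626
     = 0.01676362 + 0.03328668
     = 0.05005030

Step 2: Apply Bayes' theorem
P(A|D) = P(D|A)P(A) / P(D)
       = 0.01676362 / 0.05005030
       = 0.3349


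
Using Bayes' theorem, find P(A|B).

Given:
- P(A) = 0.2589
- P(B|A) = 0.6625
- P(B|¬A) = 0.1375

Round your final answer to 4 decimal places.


Bayes' theorem: P(A|B) = P(B|A) × P(A) / P(B)

Step 1: Calculate P(B) using law of total probability
P(B) = P(B|A)P(A) + P(B|¬A)P(¬A)
     = 0.6625 × 0.2589 + 0.1375 × 0.7411
     = 0.17152125 + 0.10190125
     = 0.27342250

Step 2: Apply Bayes' theorem
P(A|B) = P(B|A) × P(A) / P(B)
       = 0.17152125 / 0.27342250
       = 0.6273


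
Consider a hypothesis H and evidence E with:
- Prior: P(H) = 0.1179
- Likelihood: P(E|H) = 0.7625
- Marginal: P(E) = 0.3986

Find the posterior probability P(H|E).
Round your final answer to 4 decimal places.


Using Bayes' theorem:

P(H|E) = P(E|H) × P(H) / P(E)
       = 0.7625 × 0.1179 / 0.3986
       = 0.08989875 / 0.3986
       = 0.2255

The evidence strengthens our belief in H.
Prior: 0.1179 → Posterior: 0.2255


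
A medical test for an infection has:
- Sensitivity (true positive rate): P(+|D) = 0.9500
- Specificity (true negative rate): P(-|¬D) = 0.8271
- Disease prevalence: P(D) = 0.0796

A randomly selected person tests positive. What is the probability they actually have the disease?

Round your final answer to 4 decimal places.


Let D = has disease, + = positive test

Given:
- P(D) = 0.0796 (prevalence)
- P(+|D) = 0.9500 (sensitivity)
- P(-|¬D) = 0.8271 (specificity)
- P(+|¬D) = 0.1729 (false positive rate = 1 - specificity)

Step 1: Find P(+)
P(+) = P(+|D)P(D) + P(+|¬D)P(¬D)
     = 0.9500 × 0.0796 + 0.1729 × 0.9204
     = 0.07562000 + 0.15913716
     = 0.23475716

Step 2: Apply Bayes' theorem for P(D|+)
P(D|+) = P(+|D)P(D) / P(+)
       = 0.07562000 / 0.23475716
       = 0.3221


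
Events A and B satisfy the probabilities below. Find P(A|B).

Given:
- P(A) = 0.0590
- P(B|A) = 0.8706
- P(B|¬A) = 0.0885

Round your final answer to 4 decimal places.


Bayes' theorem: P(A|B) = P(B|A) × P(A) / P(B)

Step 1: Calculate P(B) using law of total probability
P(B) = P(B|A)P(A) + P(B|¬A)P(¬A)
     = 0.8706 × 0.0590 + 0.0885 × 0.9410
     = 0.05136540 + 0.08327850
     = 0.13464390

Step 2: Apply Bayes' theorem
P(A|B) = P(B|A) × P(A) / P(B)
       = 0.05136540 / 0.13464390
       = 0.3815


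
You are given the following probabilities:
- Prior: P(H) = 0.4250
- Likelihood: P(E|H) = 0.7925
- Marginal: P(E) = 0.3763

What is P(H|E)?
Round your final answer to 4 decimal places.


Using Bayes' theorem:

P(H|E) = P(E|H) × P(H) / P(E)
       = 0.7925 × 0.4250 / 0.3763
       = 0.33681250 / 0.3763
       = 0.8951

The evidence strengthens our belief in H.
Prior: 0.4250 → Posterior: 0.8951


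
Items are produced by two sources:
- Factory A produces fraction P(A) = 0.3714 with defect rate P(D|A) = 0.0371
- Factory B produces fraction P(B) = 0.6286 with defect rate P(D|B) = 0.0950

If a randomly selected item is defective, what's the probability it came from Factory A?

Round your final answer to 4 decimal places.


Let A = from Factory A, D = defective

Given:
- P(A) = 0.3714, P(B) = 0.6286
- P(D|A) = 0.0371, P(D|B) = 0.0950

Step 1: Find P(D)
P(D) = P(D|A)P(A) + P(D|B)P(B)
     = 0.0371 × 0.3714 + 0.0950 × 0.6286
     = 0.01377894 + 0.05971700
     = 0.07349594

Step 2: Apply Bayes' theorem
P(A|D) = P(D|A)P(A) / P(D)
       = 0.01377894 / 0.07349594
       = 0.1875


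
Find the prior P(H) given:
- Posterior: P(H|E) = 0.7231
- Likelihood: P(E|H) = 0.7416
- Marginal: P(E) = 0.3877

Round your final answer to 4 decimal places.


From Bayes' theorem: P(H|E) = P(E|H) × P(H) / P(E)

Rearranging for P(H):
P(H) = P(H|E) × P(E) / P(E|H)
     = 0.7231 × 0.3877 / 0.7416
     = 0.28034587 / 0.7416
     = 0.3780


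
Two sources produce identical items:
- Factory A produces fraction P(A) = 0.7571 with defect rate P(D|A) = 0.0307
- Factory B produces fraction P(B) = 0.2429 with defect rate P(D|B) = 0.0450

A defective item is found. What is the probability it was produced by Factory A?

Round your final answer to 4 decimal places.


Let A = from Factory A, D = defective

Given:
- P(A) = 0.7571, P(B) = 0.2429
- P(D|A) = 0.0307, P(D|B) = 0.0450

Step 1: Find P(D)
P(D) = P(D|A)P(A) + P(D|B)P(B)
     = 0.0307 × 0.7571 + 0.0450 × 0.2429
     = 0.02324297 + 0.01093050
     = 0.03417347

Step 2: Apply Bayes' theorem
P(A|D) = P(D|A)P(A) / P(D)
       = 0.02324297 / 0.03417347
       = 0.6801


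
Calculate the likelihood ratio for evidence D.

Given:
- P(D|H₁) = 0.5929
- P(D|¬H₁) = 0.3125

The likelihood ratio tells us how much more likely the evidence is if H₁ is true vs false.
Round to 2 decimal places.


Likelihood Ratio (LR) = P(D|H₁) / P(D|¬H₁)

LR = 0.5929 / 0.3125
   = 1.90

The evidence is 1.90 times more likely if H₁ is true than if H₁ is false.
LR > 1, so observing D raises the odds in favor of H₁.


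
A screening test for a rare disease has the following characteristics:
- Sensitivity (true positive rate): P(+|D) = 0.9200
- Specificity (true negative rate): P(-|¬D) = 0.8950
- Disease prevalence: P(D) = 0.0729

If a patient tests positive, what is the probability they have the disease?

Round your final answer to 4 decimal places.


Let D = has disease, + = positive test

Given:
- P(D) = 0.0729 (prevalence)
- P(+|D) = 0.9200 (sensitivity)
- P(-|¬D) = 0.8950 (specificity)
- P(+|¬D) = 0.1050 (false positive rate = 1 - specificity)

Step 1: Find P(+)
P(+) = P(+|D)P(D) + P(+|¬D)P(¬D)
     = 0.9200 × 0.0729 + 0.1050 × 0.9271
     = 0.06706800 + 0.09734550
     = 0.16441350

Step 2: Apply Bayes' theorem for P(D|+)
P(D|+) = P(+|D)P(D) / P(+)
       = 0.06706800 / 0.16441350
       = 0.4079


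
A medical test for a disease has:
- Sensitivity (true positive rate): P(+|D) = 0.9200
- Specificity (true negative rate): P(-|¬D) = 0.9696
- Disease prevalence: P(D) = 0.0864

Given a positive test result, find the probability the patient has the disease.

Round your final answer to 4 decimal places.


Let D = has disease, + = positive test

Given:
- P(D) = 0.0864 (prevalence)
- P(+|D) = 0.9200 (sensitivity)
- P(-|¬D) = 0.9696 (specificity)
- P(+|¬D) = 0.0304 (false positive rate = 1 - specificity)

Step 1: Find P(+)
P(+) = P(+|D)P(D) + P(+|¬D)P(¬D)
     = 0.9200 × 0.0864 + 0.0304 × 0.9136
     = 0.07948800 + 0.02777344
     = 0.10726144

Step 2: Apply Bayes' theorem for P(D|+)
P(D|+) = P(+|D)P(D) / P(+)
       = 0.07948800 / 0.10726144
       = 0.7411


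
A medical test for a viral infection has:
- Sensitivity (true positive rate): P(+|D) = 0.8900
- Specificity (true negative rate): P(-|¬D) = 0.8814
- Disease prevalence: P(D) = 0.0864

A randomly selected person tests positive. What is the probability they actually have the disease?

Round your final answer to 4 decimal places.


Let D = has disease, + = positive test

Given:
- P(D) = 0.0864 (prevalence)
- P(+|D) = 0.8900 (sensitivity)
- P(-|¬D) = 0.8814 (specificity)
- P(+|¬D) = 0.1186 (false positive rate = 1 - specificity)

Step 1: Find P(+)
P(+) = P(+|D)P(D) + P(+|¬D)P(¬D)
     = 0.8900 × 0.0864 + 0.1186 × 0.9136
     = 0.07689600 + 0.10835296
     = 0.18524896

Step 2: Apply Bayes' theorem for P(D|+)
P(D|+) = P(+|D)P(D) / P(+)
       = 0.07689600 / 0.18524896
       = 0.4151


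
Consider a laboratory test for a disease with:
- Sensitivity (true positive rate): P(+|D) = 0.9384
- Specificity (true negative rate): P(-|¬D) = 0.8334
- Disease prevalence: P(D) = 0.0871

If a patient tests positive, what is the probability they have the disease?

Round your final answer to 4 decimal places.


Let D = has disease, + = positive test

Given:
- P(D) = 0.0871 (prevalence)
- P(+|D) = 0.9384 (sensitivity)
- P(-|¬D) = 0.8334 (specificity)
- P(+|¬D) = 0.1666 (false positive rate = 1 - specificity)

Step 1: Find P(+)
P(+) = P(+|D)P(D) + P(+|¬D)P(¬D)
     = 0.9384 × 0.0871 + 0.1666 × 0.9129
     = 0.08173464 + 0.15208914
     = 0.23382378

Step 2: Apply Bayes' theorem for P(D|+)
P(D|+) = P(+|D)P(D) / P(+)
       = 0.08173464 / 0.23382378
       = 0.3496


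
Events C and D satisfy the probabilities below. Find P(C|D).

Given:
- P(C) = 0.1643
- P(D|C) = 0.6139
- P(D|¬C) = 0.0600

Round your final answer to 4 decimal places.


Bayes' theorem: P(C|D) = P(D|C) × P(C) / P(D)

Step 1: Calculate P(D) using law of total probability
P(D) = P(D|C)P(C) + P(D|¬C)P(¬C)
     = 0.6139 × 0.1643 + 0.0600 × 0.8357
     = 0.10086377 + 0.05014200
     = 0.15100577

Step 2: Apply Bayes' theorem
P(C|D) = P(D|C) × P(C) / P(D)
       = 0.10086377 / 0.15100577
       = 0.6679


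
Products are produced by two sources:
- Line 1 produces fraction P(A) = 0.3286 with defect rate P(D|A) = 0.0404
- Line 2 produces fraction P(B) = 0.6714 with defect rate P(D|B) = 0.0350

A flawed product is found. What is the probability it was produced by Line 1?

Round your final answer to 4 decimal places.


Let A = from Line 1, D = flawed

Given:
- P(A) = 0.3286, P(B) = 0.6714
- P(D|A) = 0.0404, P(D|B) = 0.0350

Step 1: Find P(D)
P(D) = P(D|A)P(A) + P(D|B)P(B)
     = 0.0404 × 0.3286 + 0.0350 × 0.6714
     = 0.01327544 + 0.02349900
     = 0.03677444

Step 2: Apply Bayes' theorem
P(A|D) = P(D|A)P(A) / P(D)
       = 0.01327544 / 0.03677444
       = 0.3610


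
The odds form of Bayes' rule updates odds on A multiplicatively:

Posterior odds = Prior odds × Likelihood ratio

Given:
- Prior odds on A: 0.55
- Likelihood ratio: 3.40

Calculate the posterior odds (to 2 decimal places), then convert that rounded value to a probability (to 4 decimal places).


Step 1: Calculate posterior odds
Posterior odds = Prior odds × LR
               = 0.55 × 3.40
               = 1.87

Step 2: Convert to probability
P(A|E) = Posterior odds / (1 + Posterior odds)
       = 1.87 / (1 + 1.87)
       = 1.87 / 2.87
       = 0.6516

The evidence increased P(A) from 0.3548 to 0.6516.


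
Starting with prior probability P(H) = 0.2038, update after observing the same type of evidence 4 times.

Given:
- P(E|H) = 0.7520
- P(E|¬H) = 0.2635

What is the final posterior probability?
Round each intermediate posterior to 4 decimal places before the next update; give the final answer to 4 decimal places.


Sequential Bayesian updating:

Initial prior: P(H) = 0.2038

Update 1:
  P(E) = 0.7520 × 0.2038 + 0.2635 × 0.7962 = 0.15325760 + 0.20979870 = 0.36305630
  P(H|E) = 0.15325760 / 0.36305630 = 0.4221

Update 2:
  P(E) = 0.7520 × 0.4221 + 0.2635 × 0.5779 = 0.31741920 + 0.15227665 = 0.46969585
  P(H|E) = 0.31741920 / 0.46969585 = 0.6758

Update 3:
  P(E) = 0.7520 × 0.6758 + 0.2635 × 0.3242 = 0.50820160 + 0.08542670 = 0.59362830
  P(H|E) = 0.50820160 / 0.59362830 = 0.8561

Update 4:
  P(E) = 0.7520 × 0.8561 + 0.2635 × 0.1439 = 0.64378720 + 0.03791765 = 0.68170485
  P(H|E) = 0.64378720 / 0.68170485 = 0.9444

Final posterior: 0.9444


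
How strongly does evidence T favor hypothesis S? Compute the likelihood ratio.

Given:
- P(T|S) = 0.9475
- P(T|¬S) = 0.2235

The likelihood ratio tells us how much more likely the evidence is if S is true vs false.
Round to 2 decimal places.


Likelihood Ratio (LR) = P(T|S) / P(T|¬S)

LR = 0.9475 / 0.2235
   = 4.24

The evidence is 4.24 times more likely if S is true than if S is false.
LR > 1, so observing T raises the odds in favor of S.


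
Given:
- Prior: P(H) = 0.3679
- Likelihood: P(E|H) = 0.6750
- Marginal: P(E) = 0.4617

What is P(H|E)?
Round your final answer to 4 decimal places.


Using Bayes' theorem:

P(H|E) = P(E|H) × P(H) / P(E)
       = 0.6750 × 0.3679 / 0.4617
       = 0.24833250 / 0.4617
       = 0.5379

The evidence strengthens our belief in H.
Prior: 0.3679 → Posterior: 0.5379


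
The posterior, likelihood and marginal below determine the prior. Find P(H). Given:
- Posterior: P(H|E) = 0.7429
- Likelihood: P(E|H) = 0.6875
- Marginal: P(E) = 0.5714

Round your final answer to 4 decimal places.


From Bayes' theorem: P(H|E) = P(E|H) × P(H) / P(E)

Rearranging for P(H):
P(H) = P(H|E) × P(E) / P(E|H)
     = 0.7429 × 0.5714 / 0.6875
     = 0.42449306 / 0.6875
     = 0.6174


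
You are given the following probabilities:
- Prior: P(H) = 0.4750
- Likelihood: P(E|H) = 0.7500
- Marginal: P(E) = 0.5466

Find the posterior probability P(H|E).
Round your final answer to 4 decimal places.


Using Bayes' theorem:

P(H|E) = P(E|H) × P(H) / P(E)
       = 0.7500 × 0.4750 / 0.5466
       = 0.35625000 / 0.5466
       = 0.6518

The evidence strengthens our belief in H.
Prior: 0.4750 → Posterior: 0.6518


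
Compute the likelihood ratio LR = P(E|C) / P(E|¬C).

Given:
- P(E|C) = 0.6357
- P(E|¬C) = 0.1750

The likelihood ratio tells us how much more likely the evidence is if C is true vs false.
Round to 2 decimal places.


Likelihood Ratio (LR) = P(E|C) / P(E|¬C)

LR = 0.6357 / 0.1750
   = 3.63

The evidence is 3.63 times more likely if C is true than if C is false.
Since LR > 1, the evidence supports C over ¬C.


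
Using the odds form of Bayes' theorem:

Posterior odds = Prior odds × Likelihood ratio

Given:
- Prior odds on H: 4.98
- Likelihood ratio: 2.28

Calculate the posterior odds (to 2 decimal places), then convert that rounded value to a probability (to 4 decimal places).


Step 1: Calculate posterior odds
Posterior odds = Prior odds × LR
               = 4.98 × 2.28
               = 11.35

Step 2: Convert to probability
P(H|E) = Posterior odds / (1 + Posterior odds)
       = 11.35 / (1 + 11.35)
       = 11.35 / 12.35
       = 0.9190

The evidence increased P(H) from 0.8328 to 0.9190.


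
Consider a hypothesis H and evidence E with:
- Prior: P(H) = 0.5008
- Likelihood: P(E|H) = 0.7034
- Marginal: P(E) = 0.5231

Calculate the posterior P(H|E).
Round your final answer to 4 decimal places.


Using Bayes' theorem:

P(H|E) = P(E|H) × P(H) / P(E)
       = 0.7034 × 0.5008 / 0.5231
       = 0.35226272 / 0.5231
       = 0.6734

The evidence strengthens our belief in H.
Prior: 0.5008 → Posterior: 0.6734


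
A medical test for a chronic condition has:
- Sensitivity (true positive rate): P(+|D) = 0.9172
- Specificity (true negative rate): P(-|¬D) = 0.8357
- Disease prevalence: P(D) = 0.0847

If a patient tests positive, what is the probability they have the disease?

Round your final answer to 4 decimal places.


Let D = has disease, + = positive test

Given:
- P(D) = 0.0847 (prevalence)
- P(+|D) = 0.9172 (sensitivity)
- P(-|¬D) = 0.8357 (specificity)
- P(+|¬D) = 0.1643 (false positive rate = 1 - specificity)

Step 1: Find P(+)
P(+) = P(+|D)P(D) + P(+|¬D)P(¬D)
     = 0.9172 × 0.0847 + 0.1643 × 0.9153
     = 0.07768684 + 0.15038379
     = 0.22807063

Step 2: Apply Bayes' theorem for P(D|+)
P(D|+) = P(+|D)P(D) / P(+)
       = 0.07768684 / 0.22807063
       = 0.3406


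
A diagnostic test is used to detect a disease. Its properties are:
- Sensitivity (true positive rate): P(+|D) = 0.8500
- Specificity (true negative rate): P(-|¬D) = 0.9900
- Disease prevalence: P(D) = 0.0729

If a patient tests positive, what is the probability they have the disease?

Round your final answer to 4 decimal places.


Let D = has disease, + = positive test

Given:
- P(D) = 0.0729 (prevalence)
- P(+|D) = 0.8500 (sensitivity)
- P(-|¬D) = 0.9900 (specificity)
- P(+|¬D) = 0.0100 (false positive rate = 1 - specificity)

Step 1: Find P(+)
P(+) = P(+|D)P(D) + P(+|¬D)P(¬D)
     = 0.8500 × 0.0729 + 0.0100 × 0.9271
     = 0.06196500 + 0.00927100
     = 0.07123600

Step 2: Apply Bayes' theorem for P(D|+)
P(D|+) = P(+|D)P(D) / P(+)
       = 0.06196500 / 0.07123600
       = 0.8699


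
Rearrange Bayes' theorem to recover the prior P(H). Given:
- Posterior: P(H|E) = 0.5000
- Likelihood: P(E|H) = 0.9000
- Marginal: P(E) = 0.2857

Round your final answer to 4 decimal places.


From Bayes' theorem: P(H|E) = P(E|H) × P(H) / P(E)

Rearranging for P(H):
P(H) = P(H|E) × P(E) / P(E|H)
     = 0.5000 × 0.2857 / 0.9000
     = 0.14285000 / 0.9000
     = 0.1587


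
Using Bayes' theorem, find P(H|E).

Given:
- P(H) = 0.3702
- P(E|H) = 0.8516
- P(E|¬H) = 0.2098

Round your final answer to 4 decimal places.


Bayes' theorem: P(H|E) = P(E|H) × P(H) / P(E)

Step 1: Calculate P(E) using law of total probability
P(E) = P(E|H)P(H) + P(E|¬H)P(¬H)
     = 0.8516 × 0.3702 + 0.2098 × 0.6298
     = 0.31526232 + 0.13213204
     = 0.44739436

Step 2: Apply Bayes' theorem
P(H|E) = P(E|H) × P(H) / P(E)
       = 0.31526232 / 0.44739436
       = 0.7047


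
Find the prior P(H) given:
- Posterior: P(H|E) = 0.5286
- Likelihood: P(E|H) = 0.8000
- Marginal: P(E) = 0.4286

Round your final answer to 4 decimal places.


From Bayes' theorem: P(H|E) = P(E|H) × P(H) / P(E)

Rearranging for P(H):
P(H) = P(H|E) × P(E) / P(E|H)
     = 0.5286 × 0.4286 / 0.8000
     = 0.22655796 / 0.8000
     = 0.2832


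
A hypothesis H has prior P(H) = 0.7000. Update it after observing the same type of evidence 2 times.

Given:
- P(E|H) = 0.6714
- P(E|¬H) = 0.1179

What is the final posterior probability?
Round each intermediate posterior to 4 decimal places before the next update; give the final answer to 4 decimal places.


Sequential Bayesian updating:

Initial prior: P(H) = 0.7000

Update 1:
  P(E) = 0.6714 × 0.7000 + 0.1179 × 0.3000 = 0.46998000 + 0.03537000 = 0.50535000
  P(H|E) = 0.46998000 / 0.50535000 = 0.9300

Update 2:
  P(E) = 0.6714 × 0.9300 + 0.1179 × 0.0700 = 0.62440200 + 0.00825300 = 0.63265500
  P(H|E) = 0.62440200 / 0.63265500 = 0.9870

Final posterior: 0.9870


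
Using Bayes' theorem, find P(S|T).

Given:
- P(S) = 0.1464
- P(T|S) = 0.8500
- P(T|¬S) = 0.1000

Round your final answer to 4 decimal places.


Bayes' theorem: P(S|T) = P(T|S) × P(S) / P(T)

Step 1: Calculate P(T) using law of total probability
P(T) = P(T|S)P(S) + P(T|¬S)P(¬S)
     = 0.8500 × 0.1464 + 0.1000 × 0.8536
     = 0.12444000 + 0.08536000
     = 0.20980000

Step 2: Apply Bayes' theorem
P(S|T) = P(T|S) × P(S) / P(T)
       = 0.12444000 / 0.20980000
       = 0.5931


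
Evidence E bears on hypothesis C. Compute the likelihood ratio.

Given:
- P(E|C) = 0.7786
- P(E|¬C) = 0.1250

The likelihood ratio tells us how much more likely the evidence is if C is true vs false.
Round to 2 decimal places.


Likelihood Ratio (LR) = P(E|C) / P(E|¬C)

LR = 0.7786 / 0.1250
   = 6.23

The evidence is 6.23 times more likely if C is true than if C is false.
Since LR > 1, the evidence supports C over ¬C.


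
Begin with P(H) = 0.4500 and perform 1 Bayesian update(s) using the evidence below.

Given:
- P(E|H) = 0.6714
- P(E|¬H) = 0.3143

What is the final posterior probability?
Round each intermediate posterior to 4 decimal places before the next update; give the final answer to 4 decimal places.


Sequential Bayesian updating:

Initial prior: P(H) = 0.4500

Update 1:
  P(E) = 0.6714 × 0.4500 + 0.3143 × 0.5500 = 0.30213000 + 0.17286500 = 0.47499500
  P(H|E) = 0.30213000 / 0.47499500 = 0.6361

Final posterior: 0.6361


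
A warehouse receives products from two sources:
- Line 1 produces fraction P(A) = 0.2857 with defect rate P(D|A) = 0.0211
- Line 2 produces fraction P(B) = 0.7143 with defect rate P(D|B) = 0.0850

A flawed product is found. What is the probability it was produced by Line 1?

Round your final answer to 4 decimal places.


Let A = from Line 1, D = flawed

Given:
- P(A) = 0.2857, P(B) = 0.7143
- P(D|A) = 0.0211, P(D|B) = 0.0850

Step 1: Find P(D)
P(D) = P(D|A)P(A) + P(D|B)P(B)
     = 0.0211 × 0.2857 + 0.0850 × 0.7143
     = 0.00602827 + 0.06071550
     = 0.06674377

Step 2: Apply Bayes' theorem
P(A|D) = P(D|A)P(A) / P(D)
       = 0.00602827 / 0.06674377
       = 0.0903


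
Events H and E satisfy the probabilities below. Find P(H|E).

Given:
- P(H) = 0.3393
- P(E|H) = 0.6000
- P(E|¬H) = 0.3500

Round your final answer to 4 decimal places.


Bayes' theorem: P(H|E) = P(E|H) × P(H) / P(E)

Step 1: Calculate P(E) using law of total probability
P(E) = P(E|H)P(H) + P(E|¬H)P(¬H)
     = 0.6000 × 0.3393 + 0.3500 × 0.6607
     = 0.20358000 + 0.23124500
     = 0.43482500

Step 2: Apply Bayes' theorem
P(H|E) = P(E|H) × P(H) / P(E)
       = 0.20358000 / 0.43482500
       = 0.4682


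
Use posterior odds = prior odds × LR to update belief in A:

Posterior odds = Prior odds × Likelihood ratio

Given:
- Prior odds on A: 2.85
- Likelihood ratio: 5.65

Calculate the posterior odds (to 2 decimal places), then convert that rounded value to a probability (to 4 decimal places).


Step 1: Calculate posterior odds
Posterior odds = Prior odds × LR
               = 2.85 × 5.65
               = 16.10

Step 2: Convert to probability
P(A|E) = Posterior odds / (1 + Posterior odds)
       = 16.10 / (1 + 16.10)
       = 16.10 / 17.10
       = 0.9415

The evidence increased P(A) from 0.7403 to 0.9415.


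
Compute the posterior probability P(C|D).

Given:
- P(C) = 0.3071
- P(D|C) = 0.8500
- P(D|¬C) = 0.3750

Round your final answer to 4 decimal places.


Bayes' theorem: P(C|D) = P(D|C) × P(C) / P(D)

Step 1: Calculate P(D) using law of total probability
P(D) = P(D|C)P(C) + P(D|¬C)P(¬C)
     = 0.8500 × 0.3071 + 0.3750 × 0.6929
     = 0.26103500 + 0.25983750
     = 0.52087250

Step 2: Apply Bayes' theorem
P(C|D) = P(D|C) × P(C) / P(D)
       = 0.26103500 / 0.52087250
       = 0.5011


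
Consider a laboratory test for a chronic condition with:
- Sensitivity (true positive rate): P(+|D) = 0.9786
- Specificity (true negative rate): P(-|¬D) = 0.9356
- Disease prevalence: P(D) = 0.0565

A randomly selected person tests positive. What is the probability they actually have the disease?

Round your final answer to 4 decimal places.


Let D = has disease, + = positive test

Given:
- P(D) = 0.0565 (prevalence)
- P(+|D) = 0.9786 (sensitivity)
- P(-|¬D) = 0.9356 (specificity)
- P(+|¬D) = 0.0644 (false positive rate = 1 - specificity)

Step 1: Find P(+)
P(+) = P(+|D)P(D) + P(+|¬D)P(¬D)
     = 0.9786 × 0.0565 + 0.0644 × 0.9435
     = 0.05529090 + 0.06076140
     = 0.11605230

Step 2: Apply Bayes' theorem for P(D|+)
P(D|+) = P(+|D)P(D) / P(+)
       = 0.05529090 / 0.11605230
       = 0.4764


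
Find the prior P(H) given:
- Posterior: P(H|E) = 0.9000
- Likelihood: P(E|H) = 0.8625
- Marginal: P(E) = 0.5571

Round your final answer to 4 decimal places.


From Bayes' theorem: P(H|E) = P(E|H) × P(H) / P(E)

Rearranging for P(H):
P(H) = P(H|E) × P(E) / P(E|H)
     = 0.9000 × 0.5571 / 0.8625
     = 0.50139000 / 0.8625
     = 0.5813
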